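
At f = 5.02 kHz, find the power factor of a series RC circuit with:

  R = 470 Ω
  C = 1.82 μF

Step 1 — Angular frequency: ω = 2π·f = 2π·5020 = 3.154e+04 rad/s.
Step 2 — Component impedances:
  R: Z = R = 470 Ω
  C: Z = 1/(jωC) = -j/(ω·C) = 0 - j17.42 Ω
Step 3 — Series combination: Z_total = R + C = 470 - j17.42 Ω = 470.3∠-2.1° Ω.
Step 4 — Power factor: PF = cos(φ) = Re(Z)/|Z| = 470/470.32 = 0.9993.
Step 5 — Type: Im(Z) = -17.42 ⇒ leading (phase φ = -2.1°).

PF = 0.9993 (leading, φ = -2.1°)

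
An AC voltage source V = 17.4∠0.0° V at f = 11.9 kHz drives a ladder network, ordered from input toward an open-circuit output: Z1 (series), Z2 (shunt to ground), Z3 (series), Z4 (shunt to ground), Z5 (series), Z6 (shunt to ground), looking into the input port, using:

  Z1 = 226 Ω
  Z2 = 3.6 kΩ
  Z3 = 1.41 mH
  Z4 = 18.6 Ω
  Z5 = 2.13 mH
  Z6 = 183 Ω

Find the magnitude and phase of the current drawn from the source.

Step 1 — Angular frequency: ω = 2π·f = 2π·1.19e+04 = 7.477e+04 rad/s.
Step 2 — Component impedances:
  Z1: Z = R = 226 Ω
  Z2: Z = R = 3600 Ω
  Z3: Z = jωL = j·7.477e+04·0.00141 = 0 + j105.4 Ω
  Z4: Z = R = 18.6 Ω
  Z5: Z = jωL = j·7.477e+04·0.00213 = 0 + j159.3 Ω
  Z6: Z = R = 183 Ω
Step 3 — Ladder network (open output): work backward from the far end, alternating series and parallel combinations. Z_in = 246.5 + j105.1 Ω = 268∠23.1° Ω.
Step 4 — Source phasor: V = 17.4∠0.0° V = 17.4 V.
Step 5 — Ohm's law: I = V / Z_total = (17.4) / (246.5 + j105.1) = 0.05971 - j0.02547 A.
Step 6 — Convert to polar: |I| = 0.06492 A, ∠I = -23.1°.

I = 0.06492∠-23.1° A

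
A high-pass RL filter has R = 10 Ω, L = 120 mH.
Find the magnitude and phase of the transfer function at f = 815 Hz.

Step 1 — Angular frequency: ω = 2π·815 = 5121 rad/s.
Step 2 — Transfer function: H(jω) = jωL/(R + jωL).
Step 3 — Numerator jωL = j·614.5; denominator R + jωL = 10 + j614.5.
Step 4 — H = 0.9997 + j0.01627.
Step 5 — Magnitude: |H| = 0.9999 (-0.0 dB); phase: φ = 0.9°.

|H| = 0.9999 (-0.0 dB), φ = 0.9°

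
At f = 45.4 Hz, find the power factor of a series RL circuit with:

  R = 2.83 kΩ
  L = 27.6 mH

Step 1 — Angular frequency: ω = 2π·f = 2π·45.4 = 285.3 rad/s.
Step 2 — Component impedances:
  R: Z = R = 2830 Ω
  L: Z = jωL = j·285.3·0.0276 = 0 + j7.873 Ω
Step 3 — Series combination: Z_total = R + L = 2830 + j7.873 Ω = 2830∠0.2° Ω.
Step 4 — Power factor: PF = cos(φ) = Re(Z)/|Z| = 2830/2830 = 1.
Step 5 — Type: Im(Z) = 7.873 ⇒ lagging (phase φ = 0.2°).

PF = 1 (lagging, φ = 0.2°)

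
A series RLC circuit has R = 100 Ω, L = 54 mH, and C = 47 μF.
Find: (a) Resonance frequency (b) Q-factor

Step 1 — Resonance condition Im(Z)=0 gives ω₀ = 1/√(LC).
Step 2 — ω₀ = 1/√(0.054·4.7e-05) = 627.7 rad/s.
Step 3 — f₀ = ω₀/(2π) = 99.9 Hz.
Step 4 — Series Q: Q = ω₀L/R = 627.7·0.054/100 = 0.339.

(a) f₀ = 99.9 Hz  (b) Q = 0.339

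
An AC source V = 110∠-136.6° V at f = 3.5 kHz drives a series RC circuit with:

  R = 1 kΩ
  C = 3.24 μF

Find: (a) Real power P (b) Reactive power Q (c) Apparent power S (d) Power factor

Step 1 — Angular frequency: ω = 2π·f = 2π·3500 = 2.199e+04 rad/s.
Step 2 — Component impedances:
  R: Z = R = 1000 Ω
  C: Z = 1/(jωC) = -j/(ω·C) = 0 - j14.03 Ω
Step 3 — Series combination: Z_total = R + C = 1000 - j14.03 Ω = 1000∠-0.8° Ω.
Step 4 — Source phasor: V = 110∠-136.6° V = -79.92 - j75.58 V.
Step 5 — Current: I = V / Z = -0.07885 - j0.07669 A = 0.11∠-135.8° A.
Step 6 — Complex power: S = V·I* = 12.1 - j0.1698 VA.
Step 7 — Real power: P = Re(S) = 12.1 W.
Step 8 — Reactive power: Q = Im(S) = -0.1698 VAR.
Step 9 — Apparent power: |S| = 12.1 VA.
Step 10 — Power factor: PF = P/|S| = 0.9999 (leading).

(a) P = 12.1 W  (b) Q = -0.1698 VAR  (c) S = 12.1 VA  (d) PF = 0.9999 (leading)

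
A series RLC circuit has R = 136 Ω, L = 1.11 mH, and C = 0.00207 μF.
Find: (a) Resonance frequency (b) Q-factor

Step 1 — Resonance condition Im(Z)=0 gives ω₀ = 1/√(LC).
Step 2 — ω₀ = 1/√(0.00111·2.07e-09) = 6.597e+05 rad/s.
Step 3 — f₀ = ω₀/(2π) = 1.05e+05 Hz.
Step 4 — Series Q: Q = ω₀L/R = 6.597e+05·0.00111/136 = 5.384.

(a) f₀ = 1.05e+05 Hz  (b) Q = 5.384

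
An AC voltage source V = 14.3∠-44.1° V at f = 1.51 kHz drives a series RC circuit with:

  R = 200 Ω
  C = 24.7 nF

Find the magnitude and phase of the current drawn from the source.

Step 1 — Angular frequency: ω = 2π·f = 2π·1510 = 9488 rad/s.
Step 2 — Component impedances:
  R: Z = R = 200 Ω
  C: Z = 1/(jωC) = -j/(ω·C) = 0 - j4267 Ω
Step 3 — Series combination: Z_total = R + C = 200 - j4267 Ω = 4272∠-87.3° Ω.
Step 4 — Source phasor: V = 14.3∠-44.1° V = 10.27 - j9.952 V.
Step 5 — Ohm's law: I = V / Z_total = (10.27 - j9.952) / (200 - j4267) = 0.00244 + j0.002292 A.
Step 6 — Convert to polar: |I| = 0.003347 A, ∠I = 43.2°.

I = 0.003347∠43.2° A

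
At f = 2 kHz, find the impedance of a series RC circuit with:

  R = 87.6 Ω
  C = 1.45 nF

Step 1 — Angular frequency: ω = 2π·f = 2π·2000 = 1.257e+04 rad/s.
Step 2 — Component impedances:
  R: Z = R = 87.6 Ω
  C: Z = 1/(jωC) = -j/(ω·C) = 0 - j5.488e+04 Ω
Step 3 — Series combination: Z_total = R + C = 87.6 - j5.488e+04 Ω = 5.488e+04∠-89.9° Ω.

Z = 87.6 - j5.488e+04 Ω = 5.488e+04∠-89.9° Ω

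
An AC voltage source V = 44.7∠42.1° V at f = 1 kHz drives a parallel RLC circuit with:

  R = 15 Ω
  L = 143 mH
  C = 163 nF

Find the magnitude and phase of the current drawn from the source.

Step 1 — Angular frequency: ω = 2π·f = 2π·1000 = 6283 rad/s.
Step 2 — Component impedances:
  R: Z = R = 15 Ω
  L: Z = jωL = j·6283·0.143 = 0 + j898.5 Ω
  C: Z = 1/(jωC) = -j/(ω·C) = 0 - j976.4 Ω
Step 3 — Parallel combination: 1/Z_total = 1/R + 1/L + 1/C; Z_total = 15 + j0.01998 Ω = 15∠0.1° Ω.
Step 4 — Source phasor: V = 44.7∠42.1° V = 33.17 + j29.97 V.
Step 5 — Ohm's law: I = V / Z_total = (33.17 + j29.97) / (15 + j0.01998) = 2.214 + j1.995 A.
Step 6 — Convert to polar: |I| = 2.98 A, ∠I = 42.0°.

I = 2.98∠42.0° A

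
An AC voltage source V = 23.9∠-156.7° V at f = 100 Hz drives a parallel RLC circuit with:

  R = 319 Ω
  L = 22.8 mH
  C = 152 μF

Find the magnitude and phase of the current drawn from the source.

Step 1 — Angular frequency: ω = 2π·f = 2π·100 = 628.3 rad/s.
Step 2 — Component impedances:
  R: Z = R = 319 Ω
  L: Z = jωL = j·628.3·0.0228 = 0 + j14.33 Ω
  C: Z = 1/(jωC) = -j/(ω·C) = 0 - j10.47 Ω
Step 3 — Parallel combination: 1/Z_total = 1/R + 1/L + 1/C; Z_total = 4.677 - j38.34 Ω = 38.62∠-83.0° Ω.
Step 4 — Source phasor: V = 23.9∠-156.7° V = -21.95 - j9.454 V.
Step 5 — Ohm's law: I = V / Z_total = (-21.95 - j9.454) / (4.677 - j38.34) = 0.1741 - j0.5938 A.
Step 6 — Convert to polar: |I| = 0.6188 A, ∠I = -73.7°.

I = 0.6188∠-73.7° A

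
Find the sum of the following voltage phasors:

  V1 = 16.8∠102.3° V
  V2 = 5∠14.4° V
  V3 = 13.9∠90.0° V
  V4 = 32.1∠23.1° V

Step 1 — Convert each phasor to rectangular form:
  V1 = 16.8·(cos(102.3°) + j·sin(102.3°)) = -3.579 + j16.41 V
  V2 = 5·(cos(14.4°) + j·sin(14.4°)) = 4.843 + j1.243 V
  V3 = 13.9·(cos(90.0°) + j·sin(90.0°)) = 0 + j13.9 V
  V4 = 32.1·(cos(23.1°) + j·sin(23.1°)) = 29.53 + j12.59 V
Step 2 — Sum components: V_total = 30.79 + j44.15 V.
Step 3 — Convert to polar: |V_total| = 53.83 V, ∠V_total = 55.1°.

V_total = 53.83∠55.1° V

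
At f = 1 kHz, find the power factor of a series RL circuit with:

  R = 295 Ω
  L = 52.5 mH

Step 1 — Angular frequency: ω = 2π·f = 2π·1000 = 6283 rad/s.
Step 2 — Component impedances:
  R: Z = R = 295 Ω
  L: Z = jωL = j·6283·0.0525 = 0 + j329.9 Ω
Step 3 — Series combination: Z_total = R + L = 295 + j329.9 Ω = 442.5∠48.2° Ω.
Step 4 — Power factor: PF = cos(φ) = Re(Z)/|Z| = 295/442.54 = 0.6666.
Step 5 — Type: Im(Z) = 329.9 ⇒ lagging (phase φ = 48.2°).

PF = 0.6666 (lagging, φ = 48.2°)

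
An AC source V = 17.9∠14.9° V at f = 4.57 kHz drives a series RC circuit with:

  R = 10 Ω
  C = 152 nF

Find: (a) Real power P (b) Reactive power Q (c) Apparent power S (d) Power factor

Step 1 — Angular frequency: ω = 2π·f = 2π·4570 = 2.871e+04 rad/s.
Step 2 — Component impedances:
  R: Z = R = 10 Ω
  C: Z = 1/(jωC) = -j/(ω·C) = 0 - j229.1 Ω
Step 3 — Series combination: Z_total = R + C = 10 - j229.1 Ω = 229.3∠-87.5° Ω.
Step 4 — Source phasor: V = 17.9∠14.9° V = 17.3 + j4.603 V.
Step 5 — Current: I = V / Z = -0.01676 + j0.07623 A = 0.07805∠102.4° A.
Step 6 — Complex power: S = V·I* = 0.06092 - j1.396 VA.
Step 7 — Real power: P = Re(S) = 0.06092 W.
Step 8 — Reactive power: Q = Im(S) = -1.396 VAR.
Step 9 — Apparent power: |S| = 1.397 VA.
Step 10 — Power factor: PF = P/|S| = 0.0436 (leading).

(a) P = 0.06092 W  (b) Q = -1.396 VAR  (c) S = 1.397 VA  (d) PF = 0.0436 (leading)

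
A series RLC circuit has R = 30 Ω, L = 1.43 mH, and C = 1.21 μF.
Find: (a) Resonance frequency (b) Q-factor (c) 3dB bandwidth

Step 1 — Resonance: ω₀ = 1/√(LC) = 1/√(0.00143·1.21e-06) = 2.404e+04 rad/s.
Step 2 — f₀ = ω₀/(2π) = 3826 Hz.
Step 3 — Series Q: Q = ω₀L/R = 2.404e+04·0.00143/30 = 1.146.
Step 4 — Bandwidth: Δω = ω₀/Q = 2.098e+04 rad/s; BW = Δω/(2π) = 3339 Hz.

(a) f₀ = 3826 Hz  (b) Q = 1.146  (c) BW = 3339 Hz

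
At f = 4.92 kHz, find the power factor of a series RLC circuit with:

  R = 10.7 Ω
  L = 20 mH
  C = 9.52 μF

Step 1 — Angular frequency: ω = 2π·f = 2π·4920 = 3.091e+04 rad/s.
Step 2 — Component impedances:
  R: Z = R = 10.7 Ω
  L: Z = jωL = j·3.091e+04·0.02 = 0 + j618.3 Ω
  C: Z = 1/(jωC) = -j/(ω·C) = 0 - j3.398 Ω
Step 3 — Series combination: Z_total = R + L + C = 10.7 + j614.9 Ω = 615∠89.0° Ω.
Step 4 — Power factor: PF = cos(φ) = Re(Z)/|Z| = 10.7/615 = 0.0174.
Step 5 — Type: Im(Z) = 614.9 ⇒ lagging (phase φ = 89.0°).

PF = 0.0174 (lagging, φ = 89.0°)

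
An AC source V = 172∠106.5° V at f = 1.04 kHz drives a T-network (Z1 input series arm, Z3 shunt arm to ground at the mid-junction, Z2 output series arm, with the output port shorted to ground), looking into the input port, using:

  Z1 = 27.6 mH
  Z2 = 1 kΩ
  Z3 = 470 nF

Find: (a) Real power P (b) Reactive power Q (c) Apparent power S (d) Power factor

Step 1 — Angular frequency: ω = 2π·f = 2π·1040 = 6535 rad/s.
Step 2 — Component impedances:
  Z1: Z = jωL = j·6535·0.0276 = 0 + j180.4 Ω
  Z2: Z = R = 1000 Ω
  Z3: Z = 1/(jωC) = -j/(ω·C) = 0 - j325.6 Ω
Step 3 — With the output port shorted to ground, the output series arm Z2 runs from the junction to ground; the shunt arm Z3 also runs from the junction to ground. They appear in parallel: Z3 || Z2 = 95.86 - j294.4 Ω.
Step 4 — Series with input arm Z1: Z_in = Z1 + (Z3 || Z2) = 95.86 - j114 Ω = 149∠-50.0° Ω.
Step 5 — Source phasor: V = 172∠106.5° V = -48.85 + j164.9 V.
Step 6 — Current: I = V / Z = -1.058 + j0.4613 A = 1.155∠156.5° A.
Step 7 — Complex power: S = V·I* = 127.8 - j152 VA.
Step 8 — Real power: P = Re(S) = 127.8 W.
Step 9 — Reactive power: Q = Im(S) = -152 VAR.
Step 10 — Apparent power: |S| = 198.6 VA.
Step 11 — Power factor: PF = P/|S| = 0.6434 (leading).

(a) P = 127.8 W  (b) Q = -152 VAR  (c) S = 198.6 VA  (d) PF = 0.6434 (leading)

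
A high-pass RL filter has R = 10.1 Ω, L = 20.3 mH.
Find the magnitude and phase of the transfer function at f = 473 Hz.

Step 1 — Angular frequency: ω = 2π·473 = 2972 rad/s.
Step 2 — Transfer function: H(jω) = jωL/(R + jωL).
Step 3 — Numerator jωL = j·60.33; denominator R + jωL = 10.1 + j60.33.
Step 4 — H = 0.9727 + j0.1628.
Step 5 — Magnitude: |H| = 0.9863 (-0.1 dB); phase: φ = 9.5°.

|H| = 0.9863 (-0.1 dB), φ = 9.5°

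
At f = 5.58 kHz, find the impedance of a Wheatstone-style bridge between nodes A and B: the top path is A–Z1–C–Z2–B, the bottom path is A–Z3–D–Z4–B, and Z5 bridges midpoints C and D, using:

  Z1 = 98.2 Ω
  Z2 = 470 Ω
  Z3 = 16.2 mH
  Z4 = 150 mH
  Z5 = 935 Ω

Step 1 — Angular frequency: ω = 2π·f = 2π·5580 = 3.506e+04 rad/s.
Step 2 — Component impedances:
  Z1: Z = R = 98.2 Ω
  Z2: Z = R = 470 Ω
  Z3: Z = jωL = j·3.506e+04·0.0162 = 0 + j568 Ω
  Z4: Z = jωL = j·3.506e+04·0.15 = 0 + j5259 Ω
  Z5: Z = R = 935 Ω
Step 3 — Bridge requires nodal analysis (the Z5 bridge couples midpoints C and D, so the two paths cannot be reduced to a simple series/parallel combination). Setting node B to ground and injecting 1 A at node A, the 3-node admittance system at A, C, D solves to V_A = Z_AB = 561.3 + j55.31 Ω = 564∠5.6° Ω.

Z = 561.3 + j55.31 Ω = 564∠5.6° Ω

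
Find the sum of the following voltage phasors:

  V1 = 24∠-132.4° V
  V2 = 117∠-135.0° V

Step 1 — Convert each phasor to rectangular form:
  V1 = 24·(cos(-132.4°) + j·sin(-132.4°)) = -16.18 - j17.72 V
  V2 = 117·(cos(-135.0°) + j·sin(-135.0°)) = -82.73 - j82.73 V
Step 2 — Sum components: V_total = -98.91 - j100.5 V.
Step 3 — Convert to polar: |V_total| = 141 V, ∠V_total = -134.6°.

V_total = 141∠-134.6° V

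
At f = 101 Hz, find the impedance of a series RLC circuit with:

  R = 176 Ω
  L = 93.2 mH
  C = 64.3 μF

Step 1 — Angular frequency: ω = 2π·f = 2π·101 = 634.6 rad/s.
Step 2 — Component impedances:
  R: Z = R = 176 Ω
  L: Z = jωL = j·634.6·0.0932 = 0 + j59.14 Ω
  C: Z = 1/(jωC) = -j/(ω·C) = 0 - j24.51 Ω
Step 3 — Series combination: Z_total = R + L + C = 176 + j34.64 Ω = 179.4∠11.1° Ω.

Z = 176 + j34.64 Ω = 179.4∠11.1° Ω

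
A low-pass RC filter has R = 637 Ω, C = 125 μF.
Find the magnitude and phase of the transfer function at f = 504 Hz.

Step 1 — Angular frequency: ω = 2π·504 = 3167 rad/s.
Step 2 — Transfer function: H(jω) = 1/(1 + jωRC).
Step 3 — Denominator: 1 + jωRC = 1 + j·3167·637·0.000125 = 1 + j252.2.
Step 4 — H = 1.573e-05 - j0.003966.
Step 5 — Magnitude: |H| = 0.003966 (-48.0 dB); phase: φ = -89.8°.

|H| = 0.003966 (-48.0 dB), φ = -89.8°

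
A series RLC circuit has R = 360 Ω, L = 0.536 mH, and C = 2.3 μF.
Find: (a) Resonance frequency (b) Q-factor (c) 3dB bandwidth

Step 1 — Resonance: ω₀ = 1/√(LC) = 1/√(0.000536·2.3e-06) = 2.848e+04 rad/s.
Step 2 — f₀ = ω₀/(2π) = 4533 Hz.
Step 3 — Series Q: Q = ω₀L/R = 2.848e+04·0.000536/360 = 0.0424.
Step 4 — Bandwidth: Δω = ω₀/Q = 6.716e+05 rad/s; BW = Δω/(2π) = 1.069e+05 Hz.

(a) f₀ = 4533 Hz  (b) Q = 0.0424  (c) BW = 1.069e+05 Hz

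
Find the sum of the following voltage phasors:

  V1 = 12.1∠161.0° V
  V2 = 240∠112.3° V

Step 1 — Convert each phasor to rectangular form:
  V1 = 12.1·(cos(161.0°) + j·sin(161.0°)) = -11.44 + j3.939 V
  V2 = 240·(cos(112.3°) + j·sin(112.3°)) = -91.07 + j222.1 V
Step 2 — Sum components: V_total = -102.5 + j226 V.
Step 3 — Convert to polar: |V_total| = 248.2 V, ∠V_total = 114.4°.

V_total = 248.2∠114.4° V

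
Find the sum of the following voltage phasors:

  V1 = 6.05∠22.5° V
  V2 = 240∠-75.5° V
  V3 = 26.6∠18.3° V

Step 1 — Convert each phasor to rectangular form:
  V1 = 6.05·(cos(22.5°) + j·sin(22.5°)) = 5.589 + j2.315 V
  V2 = 240·(cos(-75.5°) + j·sin(-75.5°)) = 60.09 - j232.4 V
  V3 = 26.6·(cos(18.3°) + j·sin(18.3°)) = 25.25 + j8.352 V
Step 2 — Sum components: V_total = 90.94 - j221.7 V.
Step 3 — Convert to polar: |V_total| = 239.6 V, ∠V_total = -67.7°.

V_total = 239.6∠-67.7° V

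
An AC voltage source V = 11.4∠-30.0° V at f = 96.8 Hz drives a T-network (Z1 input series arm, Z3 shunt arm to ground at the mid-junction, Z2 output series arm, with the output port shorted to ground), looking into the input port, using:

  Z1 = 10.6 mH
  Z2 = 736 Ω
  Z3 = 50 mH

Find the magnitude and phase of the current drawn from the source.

Step 1 — Angular frequency: ω = 2π·f = 2π·96.8 = 608.2 rad/s.
Step 2 — Component impedances:
  Z1: Z = jωL = j·608.2·0.0106 = 0 + j6.447 Ω
  Z2: Z = R = 736 Ω
  Z3: Z = jωL = j·608.2·0.05 = 0 + j30.41 Ω
Step 3 — With the output port shorted to ground, the output series arm Z2 runs from the junction to ground; the shunt arm Z3 also runs from the junction to ground. They appear in parallel: Z3 || Z2 = 1.254 + j30.36 Ω.
Step 4 — Series with input arm Z1: Z_in = Z1 + (Z3 || Z2) = 1.254 + j36.81 Ω = 36.83∠88.0° Ω.
Step 5 — Source phasor: V = 11.4∠-30.0° V = 9.873 - j5.7 V.
Step 6 — Ohm's law: I = V / Z_total = (9.873 - j5.7) / (1.254 + j36.81) = -0.1456 - j0.2732 A.
Step 7 — Convert to polar: |I| = 0.3096 A, ∠I = -118.0°.

I = 0.3096∠-118.0° A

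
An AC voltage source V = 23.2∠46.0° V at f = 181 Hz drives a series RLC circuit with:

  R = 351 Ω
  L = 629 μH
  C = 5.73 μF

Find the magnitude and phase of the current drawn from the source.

Step 1 — Angular frequency: ω = 2π·f = 2π·181 = 1137 rad/s.
Step 2 — Component impedances:
  R: Z = R = 351 Ω
  L: Z = jωL = j·1137·0.000629 = 0 + j0.7153 Ω
  C: Z = 1/(jωC) = -j/(ω·C) = 0 - j153.5 Ω
Step 3 — Series combination: Z_total = R + L + C = 351 - j152.7 Ω = 382.8∠-23.5° Ω.
Step 4 — Source phasor: V = 23.2∠46.0° V = 16.12 + j16.69 V.
Step 5 — Ohm's law: I = V / Z_total = (16.12 + j16.69) / (351 - j152.7) = 0.02121 + j0.05678 A.
Step 6 — Convert to polar: |I| = 0.06061 A, ∠I = 69.5°.

I = 0.06061∠69.5° A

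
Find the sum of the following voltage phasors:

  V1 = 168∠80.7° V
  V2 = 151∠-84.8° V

Step 1 — Convert each phasor to rectangular form:
  V1 = 168·(cos(80.7°) + j·sin(80.7°)) = 27.15 + j165.8 V
  V2 = 151·(cos(-84.8°) + j·sin(-84.8°)) = 13.69 - j150.4 V
Step 2 — Sum components: V_total = 40.83 + j15.41 V.
Step 3 — Convert to polar: |V_total| = 43.65 V, ∠V_total = 20.7°.

V_total = 43.65∠20.7° V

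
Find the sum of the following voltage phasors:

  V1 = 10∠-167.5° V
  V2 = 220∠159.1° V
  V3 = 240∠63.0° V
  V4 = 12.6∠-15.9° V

Step 1 — Convert each phasor to rectangular form:
  V1 = 10·(cos(-167.5°) + j·sin(-167.5°)) = -9.763 - j2.164 V
  V2 = 220·(cos(159.1°) + j·sin(159.1°)) = -205.5 + j78.48 V
  V3 = 240·(cos(63.0°) + j·sin(63.0°)) = 109 + j213.8 V
  V4 = 12.6·(cos(-15.9°) + j·sin(-15.9°)) = 12.12 - j3.452 V
Step 2 — Sum components: V_total = -94.21 + j286.7 V.
Step 3 — Convert to polar: |V_total| = 301.8 V, ∠V_total = 108.2°.

V_total = 301.8∠108.2° V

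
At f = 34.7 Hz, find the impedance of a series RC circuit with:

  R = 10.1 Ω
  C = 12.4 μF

Step 1 — Angular frequency: ω = 2π·f = 2π·34.7 = 218 rad/s.
Step 2 — Component impedances:
  R: Z = R = 10.1 Ω
  C: Z = 1/(jωC) = -j/(ω·C) = 0 - j369.9 Ω
Step 3 — Series combination: Z_total = R + C = 10.1 - j369.9 Ω = 370∠-88.4° Ω.

Z = 10.1 - j369.9 Ω = 370∠-88.4° Ω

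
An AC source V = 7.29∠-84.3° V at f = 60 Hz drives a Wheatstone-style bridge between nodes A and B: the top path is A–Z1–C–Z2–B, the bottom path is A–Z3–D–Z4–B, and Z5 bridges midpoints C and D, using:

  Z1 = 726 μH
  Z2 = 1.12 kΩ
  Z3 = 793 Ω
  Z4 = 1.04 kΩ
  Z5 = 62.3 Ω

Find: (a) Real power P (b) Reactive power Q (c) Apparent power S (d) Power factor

Step 1 — Angular frequency: ω = 2π·f = 2π·60 = 377 rad/s.
Step 2 — Component impedances:
  Z1: Z = jωL = j·377·0.000726 = 0 + j0.2737 Ω
  Z2: Z = R = 1120 Ω
  Z3: Z = R = 793 Ω
  Z4: Z = R = 1040 Ω
  Z5: Z = R = 62.3 Ω
Step 3 — Bridge requires nodal analysis (the Z5 bridge couples midpoints C and D, so the two paths cannot be reduced to a simple series/parallel combination). Setting node B to ground and injecting 1 A at node A, the 3-node admittance system at A, C, D solves to V_A = Z_AB = 554.4 + j0.2539 Ω = 554.4∠0.0° Ω.
Step 4 — Source phasor: V = 7.29∠-84.3° V = 0.724 - j7.254 V.
Step 5 — Current: I = V / Z = 0.0013 - j0.01309 A = 0.01315∠-84.3° A.
Step 6 — Complex power: S = V·I* = 0.09586 + j4.391e-05 VA.
Step 7 — Real power: P = Re(S) = 0.09586 W.
Step 8 — Reactive power: Q = Im(S) = 4.391e-05 VAR.
Step 9 — Apparent power: |S| = 0.09586 VA.
Step 10 — Power factor: PF = P/|S| = 1 (lagging).

(a) P = 0.09586 W  (b) Q = 4.391e-05 VAR  (c) S = 0.09586 VA  (d) PF = 1 (lagging)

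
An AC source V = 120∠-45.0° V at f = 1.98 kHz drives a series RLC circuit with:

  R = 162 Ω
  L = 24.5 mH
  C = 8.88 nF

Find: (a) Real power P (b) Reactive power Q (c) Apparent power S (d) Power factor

Step 1 — Angular frequency: ω = 2π·f = 2π·1980 = 1.244e+04 rad/s.
Step 2 — Component impedances:
  R: Z = R = 162 Ω
  L: Z = jωL = j·1.244e+04·0.0245 = 0 + j304.8 Ω
  C: Z = 1/(jωC) = -j/(ω·C) = 0 - j9052 Ω
Step 3 — Series combination: Z_total = R + L + C = 162 - j8747 Ω = 8749∠-88.9° Ω.
Step 4 — Source phasor: V = 120∠-45.0° V = 84.85 - j84.85 V.
Step 5 — Current: I = V / Z = 0.009877 + j0.009518 A = 0.01372∠43.9° A.
Step 6 — Complex power: S = V·I* = 0.03048 - j1.646 VA.
Step 7 — Real power: P = Re(S) = 0.03048 W.
Step 8 — Reactive power: Q = Im(S) = -1.646 VAR.
Step 9 — Apparent power: |S| = 1.646 VA.
Step 10 — Power factor: PF = P/|S| = 0.01852 (leading).

(a) P = 0.03048 W  (b) Q = -1.646 VAR  (c) S = 1.646 VA  (d) PF = 0.01852 (leading)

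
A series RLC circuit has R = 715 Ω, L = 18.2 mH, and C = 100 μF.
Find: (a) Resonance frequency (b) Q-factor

Step 1 — Resonance condition Im(Z)=0 gives ω₀ = 1/√(LC).
Step 2 — ω₀ = 1/√(0.0182·0.0001) = 741.2 rad/s.
Step 3 — f₀ = ω₀/(2π) = 118 Hz.
Step 4 — Series Q: Q = ω₀L/R = 741.2·0.0182/715 = 0.01887.

(a) f₀ = 118 Hz  (b) Q = 0.01887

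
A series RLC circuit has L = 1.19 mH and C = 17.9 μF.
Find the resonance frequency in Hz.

Step 1 — Resonance condition Im(Z)=0 gives ω₀ = 1/√(LC).
Step 2 — ω₀ = 1/√(0.00119·1.79e-05) = 6852 rad/s.
Step 3 — f₀ = ω₀/(2π) = 1090 Hz.

f₀ = 1090 Hz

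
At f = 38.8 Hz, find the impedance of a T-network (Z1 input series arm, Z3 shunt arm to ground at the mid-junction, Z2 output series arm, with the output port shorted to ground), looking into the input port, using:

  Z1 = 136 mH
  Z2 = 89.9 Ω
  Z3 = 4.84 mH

Step 1 — Angular frequency: ω = 2π·f = 2π·38.8 = 243.8 rad/s.
Step 2 — Component impedances:
  Z1: Z = jωL = j·243.8·0.136 = 0 + j33.16 Ω
  Z2: Z = R = 89.9 Ω
  Z3: Z = jωL = j·243.8·0.00484 = 0 + j1.18 Ω
Step 3 — With the output port shorted to ground, the output series arm Z2 runs from the junction to ground; the shunt arm Z3 also runs from the junction to ground. They appear in parallel: Z3 || Z2 = 0.01548 + j1.18 Ω.
Step 4 — Series with input arm Z1: Z_in = Z1 + (Z3 || Z2) = 0.01548 + j34.33 Ω = 34.33∠90.0° Ω.

Z = 0.01548 + j34.33 Ω = 34.33∠90.0° Ω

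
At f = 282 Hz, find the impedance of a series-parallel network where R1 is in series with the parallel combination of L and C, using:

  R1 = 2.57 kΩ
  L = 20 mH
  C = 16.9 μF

Step 1 — Angular frequency: ω = 2π·f = 2π·282 = 1772 rad/s.
Step 2 — Component impedances:
  R1: Z = R = 2570 Ω
  L: Z = jωL = j·1772·0.02 = 0 + j35.44 Ω
  C: Z = 1/(jωC) = -j/(ω·C) = 0 - j33.4 Ω
Step 3 — Parallel branch: L || C = 1/(1/L + 1/C) = 0 - j579.6 Ω.
Step 4 — Series with R1: Z_total = R1 + (L || C) = 2570 - j579.6 Ω = 2635∠-12.7° Ω.

Z = 2570 - j579.6 Ω = 2635∠-12.7° Ω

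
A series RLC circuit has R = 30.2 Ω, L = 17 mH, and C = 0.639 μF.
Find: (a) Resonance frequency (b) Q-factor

Step 1 — Resonance condition Im(Z)=0 gives ω₀ = 1/√(LC).
Step 2 — ω₀ = 1/√(0.017·6.39e-07) = 9595 rad/s.
Step 3 — f₀ = ω₀/(2π) = 1527 Hz.
Step 4 — Series Q: Q = ω₀L/R = 9595·0.017/30.2 = 5.401.

(a) f₀ = 1527 Hz  (b) Q = 5.401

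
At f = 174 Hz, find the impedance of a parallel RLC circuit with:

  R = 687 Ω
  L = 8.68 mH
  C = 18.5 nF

Step 1 — Angular frequency: ω = 2π·f = 2π·174 = 1093 rad/s.
Step 2 — Component impedances:
  R: Z = R = 687 Ω
  L: Z = jωL = j·1093·0.00868 = 0 + j9.49 Ω
  C: Z = 1/(jωC) = -j/(ω·C) = 0 - j4.944e+04 Ω
Step 3 — Parallel combination: 1/Z_total = 1/R + 1/L + 1/C; Z_total = 0.1311 + j9.49 Ω = 9.491∠89.2° Ω.

Z = 0.1311 + j9.49 Ω = 9.491∠89.2° Ω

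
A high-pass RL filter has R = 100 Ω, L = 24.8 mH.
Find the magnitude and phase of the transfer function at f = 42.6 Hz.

Step 1 — Angular frequency: ω = 2π·42.6 = 267.7 rad/s.
Step 2 — Transfer function: H(jω) = jωL/(R + jωL).
Step 3 — Numerator jωL = j·6.638; denominator R + jωL = 100 + j6.638.
Step 4 — H = 0.004387 + j0.06609.
Step 5 — Magnitude: |H| = 0.06623 (-23.6 dB); phase: φ = 86.2°.

|H| = 0.06623 (-23.6 dB), φ = 86.2°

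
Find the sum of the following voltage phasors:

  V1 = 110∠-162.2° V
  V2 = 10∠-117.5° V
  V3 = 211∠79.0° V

Step 1 — Convert each phasor to rectangular form:
  V1 = 110·(cos(-162.2°) + j·sin(-162.2°)) = -104.7 - j33.63 V
  V2 = 10·(cos(-117.5°) + j·sin(-117.5°)) = -4.617 - j8.87 V
  V3 = 211·(cos(79.0°) + j·sin(79.0°)) = 40.26 + j207.1 V
Step 2 — Sum components: V_total = -69.09 + j164.6 V.
Step 3 — Convert to polar: |V_total| = 178.5 V, ∠V_total = 112.8°.

V_total = 178.5∠112.8° V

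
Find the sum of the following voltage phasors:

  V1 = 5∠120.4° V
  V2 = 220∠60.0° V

Step 1 — Convert each phasor to rectangular form:
  V1 = 5·(cos(120.4°) + j·sin(120.4°)) = -2.53 + j4.313 V
  V2 = 220·(cos(60.0°) + j·sin(60.0°)) = 110 + j190.5 V
Step 2 — Sum components: V_total = 107.5 + j194.8 V.
Step 3 — Convert to polar: |V_total| = 222.5 V, ∠V_total = 61.1°.

V_total = 222.5∠61.1° V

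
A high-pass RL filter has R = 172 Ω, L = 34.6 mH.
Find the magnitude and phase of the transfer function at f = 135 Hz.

Step 1 — Angular frequency: ω = 2π·135 = 848.2 rad/s.
Step 2 — Transfer function: H(jω) = jωL/(R + jωL).
Step 3 — Numerator jωL = j·29.35; denominator R + jωL = 172 + j29.35.
Step 4 — H = 0.02829 + j0.1658.
Step 5 — Magnitude: |H| = 0.1682 (-15.5 dB); phase: φ = 80.3°.

|H| = 0.1682 (-15.5 dB), φ = 80.3°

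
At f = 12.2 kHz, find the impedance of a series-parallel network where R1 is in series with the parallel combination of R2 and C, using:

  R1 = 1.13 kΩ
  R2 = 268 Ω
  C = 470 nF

Step 1 — Angular frequency: ω = 2π·f = 2π·1.22e+04 = 7.665e+04 rad/s.
Step 2 — Component impedances:
  R1: Z = R = 1130 Ω
  R2: Z = R = 268 Ω
  C: Z = 1/(jωC) = -j/(ω·C) = 0 - j27.76 Ω
Step 3 — Parallel branch: R2 || C = 1/(1/R2 + 1/C) = 2.844 - j27.46 Ω.
Step 4 — Series with R1: Z_total = R1 + (R2 || C) = 1133 - j27.46 Ω = 1133∠-1.4° Ω.

Z = 1133 - j27.46 Ω = 1133∠-1.4° Ω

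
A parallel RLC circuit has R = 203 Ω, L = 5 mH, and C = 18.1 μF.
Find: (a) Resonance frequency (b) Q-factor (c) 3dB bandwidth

Step 1 — Resonance: ω₀ = 1/√(LC) = 1/√(0.005·1.81e-05) = 3324 rad/s.
Step 2 — f₀ = ω₀/(2π) = 529 Hz.
Step 3 — Parallel Q: Q = R/(ω₀L) = 203/(3324·0.005) = 12.21.
Step 4 — Bandwidth: Δω = ω₀/Q = 272.2 rad/s; BW = Δω/(2π) = 43.32 Hz.

(a) f₀ = 529 Hz  (b) Q = 12.21  (c) BW = 43.32 Hz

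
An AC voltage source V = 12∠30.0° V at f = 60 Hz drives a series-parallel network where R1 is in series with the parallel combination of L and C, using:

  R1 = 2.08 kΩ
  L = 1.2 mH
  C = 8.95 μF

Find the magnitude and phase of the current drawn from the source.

Step 1 — Angular frequency: ω = 2π·f = 2π·60 = 377 rad/s.
Step 2 — Component impedances:
  R1: Z = R = 2080 Ω
  L: Z = jωL = j·377·0.0012 = 0 + j0.4524 Ω
  C: Z = 1/(jωC) = -j/(ω·C) = 0 - j296.4 Ω
Step 3 — Parallel branch: L || C = 1/(1/L + 1/C) = 0 + j0.4531 Ω.
Step 4 — Series with R1: Z_total = R1 + (L || C) = 2080 + j0.4531 Ω = 2080∠0.0° Ω.
Step 5 — Source phasor: V = 12∠30.0° V = 10.39 + j6 V.
Step 6 — Ohm's law: I = V / Z_total = (10.39 + j6) / (2080 + j0.4531) = 0.004997 + j0.002884 A.
Step 7 — Convert to polar: |I| = 0.005769 A, ∠I = 30.0°.

I = 0.005769∠30.0° A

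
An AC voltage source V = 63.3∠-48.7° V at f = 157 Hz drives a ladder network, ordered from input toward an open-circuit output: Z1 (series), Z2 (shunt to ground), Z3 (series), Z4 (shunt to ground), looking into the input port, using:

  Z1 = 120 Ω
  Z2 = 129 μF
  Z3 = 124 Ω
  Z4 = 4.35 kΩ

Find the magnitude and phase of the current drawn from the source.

Step 1 — Angular frequency: ω = 2π·f = 2π·157 = 986.5 rad/s.
Step 2 — Component impedances:
  Z1: Z = R = 120 Ω
  Z2: Z = 1/(jωC) = -j/(ω·C) = 0 - j7.858 Ω
  Z3: Z = R = 124 Ω
  Z4: Z = R = 4350 Ω
Step 3 — Ladder network (open output): work backward from the far end, alternating series and parallel combinations. Z_in = 120 - j7.858 Ω = 120.3∠-3.7° Ω.
Step 4 — Source phasor: V = 63.3∠-48.7° V = 41.78 - j47.56 V.
Step 5 — Ohm's law: I = V / Z_total = (41.78 - j47.56) / (120 - j7.858) = 0.3725 - j0.3719 A.
Step 6 — Convert to polar: |I| = 0.5263 A, ∠I = -45.0°.

I = 0.5263∠-45.0° A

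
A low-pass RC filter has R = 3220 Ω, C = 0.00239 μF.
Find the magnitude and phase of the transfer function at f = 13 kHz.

Step 1 — Angular frequency: ω = 2π·1.3e+04 = 8.168e+04 rad/s.
Step 2 — Transfer function: H(jω) = 1/(1 + jωRC).
Step 3 — Denominator: 1 + jωRC = 1 + j·8.168e+04·3220·2.39e-09 = 1 + j0.6286.
Step 4 — H = 0.7168 - j0.4506.
Step 5 — Magnitude: |H| = 0.8466 (-1.4 dB); phase: φ = -32.2°.

|H| = 0.8466 (-1.4 dB), φ = -32.2°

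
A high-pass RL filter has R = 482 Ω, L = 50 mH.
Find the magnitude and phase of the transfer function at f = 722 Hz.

Step 1 — Angular frequency: ω = 2π·722 = 4536 rad/s.
Step 2 — Transfer function: H(jω) = jωL/(R + jωL).
Step 3 — Numerator jωL = j·226.8; denominator R + jωL = 482 + j226.8.
Step 4 — H = 0.1813 + j0.3853.
Step 5 — Magnitude: |H| = 0.4258 (-7.4 dB); phase: φ = 64.8°.

|H| = 0.4258 (-7.4 dB), φ = 64.8°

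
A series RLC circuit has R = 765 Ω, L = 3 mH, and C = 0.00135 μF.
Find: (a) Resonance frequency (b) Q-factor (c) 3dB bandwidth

Step 1 — Resonance: ω₀ = 1/√(LC) = 1/√(0.003·1.35e-09) = 4.969e+05 rad/s.
Step 2 — f₀ = ω₀/(2π) = 7.908e+04 Hz.
Step 3 — Series Q: Q = ω₀L/R = 4.969e+05·0.003/765 = 1.949.
Step 4 — Bandwidth: Δω = ω₀/Q = 2.55e+05 rad/s; BW = Δω/(2π) = 4.058e+04 Hz.

(a) f₀ = 7.908e+04 Hz  (b) Q = 1.949  (c) BW = 4.058e+04 Hz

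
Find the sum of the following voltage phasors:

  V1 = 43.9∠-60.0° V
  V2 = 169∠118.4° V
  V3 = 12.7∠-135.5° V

Step 1 — Convert each phasor to rectangular form:
  V1 = 43.9·(cos(-60.0°) + j·sin(-60.0°)) = 21.95 - j38.02 V
  V2 = 169·(cos(118.4°) + j·sin(118.4°)) = -80.38 + j148.7 V
  V3 = 12.7·(cos(-135.5°) + j·sin(-135.5°)) = -9.058 - j8.902 V
Step 2 — Sum components: V_total = -67.49 + j101.7 V.
Step 3 — Convert to polar: |V_total| = 122.1 V, ∠V_total = 123.6°.

V_total = 122.1∠123.6° V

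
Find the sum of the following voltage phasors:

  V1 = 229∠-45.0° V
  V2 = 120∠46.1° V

Step 1 — Convert each phasor to rectangular form:
  V1 = 229·(cos(-45.0°) + j·sin(-45.0°)) = 161.9 - j161.9 V
  V2 = 120·(cos(46.1°) + j·sin(46.1°)) = 83.21 + j86.47 V
Step 2 — Sum components: V_total = 245.1 - j75.46 V.
Step 3 — Convert to polar: |V_total| = 256.5 V, ∠V_total = -17.1°.

V_total = 256.5∠-17.1° V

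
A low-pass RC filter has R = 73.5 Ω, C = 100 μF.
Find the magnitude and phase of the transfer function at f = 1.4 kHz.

Step 1 — Angular frequency: ω = 2π·1400 = 8796 rad/s.
Step 2 — Transfer function: H(jω) = 1/(1 + jωRC).
Step 3 — Denominator: 1 + jωRC = 1 + j·8796·73.5·0.0001 = 1 + j64.65.
Step 4 — H = 0.0002392 - j0.01546.
Step 5 — Magnitude: |H| = 0.01547 (-36.2 dB); phase: φ = -89.1°.

|H| = 0.01547 (-36.2 dB), φ = -89.1°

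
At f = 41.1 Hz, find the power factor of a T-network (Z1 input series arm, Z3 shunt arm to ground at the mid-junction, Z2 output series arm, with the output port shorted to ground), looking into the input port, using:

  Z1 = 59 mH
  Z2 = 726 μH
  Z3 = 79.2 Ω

Step 1 — Angular frequency: ω = 2π·f = 2π·41.1 = 258.2 rad/s.
Step 2 — Component impedances:
  Z1: Z = jωL = j·258.2·0.059 = 0 + j15.24 Ω
  Z2: Z = jωL = j·258.2·0.000726 = 0 + j0.1875 Ω
  Z3: Z = R = 79.2 Ω
Step 3 — With the output port shorted to ground, the output series arm Z2 runs from the junction to ground; the shunt arm Z3 also runs from the junction to ground. They appear in parallel: Z3 || Z2 = 0.0004438 + j0.1875 Ω.
Step 4 — Series with input arm Z1: Z_in = Z1 + (Z3 || Z2) = 0.0004438 + j15.42 Ω = 15.42∠90.0° Ω.
Step 5 — Power factor: PF = cos(φ) = Re(Z)/|Z| = 0.0004438/15.424 = 2.877e-05.
Step 6 — Type: Im(Z) = 15.42 ⇒ lagging (phase φ = 90.0°).

PF = 2.877e-05 (lagging, φ = 90.0°)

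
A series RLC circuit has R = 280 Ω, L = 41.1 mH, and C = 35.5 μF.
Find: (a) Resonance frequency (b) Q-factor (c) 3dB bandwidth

Step 1 — Resonance: ω₀ = 1/√(LC) = 1/√(0.0411·3.55e-05) = 827.9 rad/s.
Step 2 — f₀ = ω₀/(2π) = 131.8 Hz.
Step 3 — Series Q: Q = ω₀L/R = 827.9·0.0411/280 = 0.1215.
Step 4 — Bandwidth: Δω = ω₀/Q = 6813 rad/s; BW = Δω/(2π) = 1084 Hz.

(a) f₀ = 131.8 Hz  (b) Q = 0.1215  (c) BW = 1084 Hz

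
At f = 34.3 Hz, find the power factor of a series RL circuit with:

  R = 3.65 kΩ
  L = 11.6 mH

Step 1 — Angular frequency: ω = 2π·f = 2π·34.3 = 215.5 rad/s.
Step 2 — Component impedances:
  R: Z = R = 3650 Ω
  L: Z = jωL = j·215.5·0.0116 = 0 + j2.5 Ω
Step 3 — Series combination: Z_total = R + L = 3650 + j2.5 Ω = 3650∠0.0° Ω.
Step 4 — Power factor: PF = cos(φ) = Re(Z)/|Z| = 3650/3650 = 1.
Step 5 — Type: Im(Z) = 2.5 ⇒ lagging (phase φ = 0.0°).

PF = 1 (lagging, φ = 0.0°)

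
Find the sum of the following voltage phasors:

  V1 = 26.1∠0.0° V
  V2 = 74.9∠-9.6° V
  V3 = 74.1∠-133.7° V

Step 1 — Convert each phasor to rectangular form:
  V1 = 26.1·(cos(0.0°) + j·sin(0.0°)) = 26.1 V
  V2 = 74.9·(cos(-9.6°) + j·sin(-9.6°)) = 73.85 - j12.49 V
  V3 = 74.1·(cos(-133.7°) + j·sin(-133.7°)) = -51.19 - j53.57 V
Step 2 — Sum components: V_total = 48.76 - j66.06 V.
Step 3 — Convert to polar: |V_total| = 82.11 V, ∠V_total = -53.6°.

V_total = 82.11∠-53.6° V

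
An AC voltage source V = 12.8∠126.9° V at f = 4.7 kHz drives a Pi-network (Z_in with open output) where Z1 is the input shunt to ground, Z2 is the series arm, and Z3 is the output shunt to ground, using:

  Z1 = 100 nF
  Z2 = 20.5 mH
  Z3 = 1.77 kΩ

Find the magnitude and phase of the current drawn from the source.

Step 1 — Angular frequency: ω = 2π·f = 2π·4700 = 2.953e+04 rad/s.
Step 2 — Component impedances:
  Z1: Z = 1/(jωC) = -j/(ω·C) = 0 - j338.6 Ω
  Z2: Z = jωL = j·2.953e+04·0.0205 = 0 + j605.4 Ω
  Z3: Z = R = 1770 Ω
Step 3 — With open output, the series arm Z2 and the output shunt Z3 appear in series to ground: Z2 + Z3 = 1770 + j605.4 Ω.
Step 4 — Parallel with input shunt Z1: Z_in = Z1 || (Z2 + Z3) = 63.35 - j348.2 Ω = 353.9∠-79.7° Ω.
Step 5 — Source phasor: V = 12.8∠126.9° V = -7.685 + j10.24 V.
Step 6 — Ohm's law: I = V / Z_total = (-7.685 + j10.24) / (63.35 - j348.2) = -0.03234 - j0.01619 A.
Step 7 — Convert to polar: |I| = 0.03617 A, ∠I = -153.4°.

I = 0.03617∠-153.4° A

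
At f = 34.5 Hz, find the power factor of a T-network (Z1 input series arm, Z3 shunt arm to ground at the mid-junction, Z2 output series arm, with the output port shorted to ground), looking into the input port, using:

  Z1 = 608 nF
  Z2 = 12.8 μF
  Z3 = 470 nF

Step 1 — Angular frequency: ω = 2π·f = 2π·34.5 = 216.8 rad/s.
Step 2 — Component impedances:
  Z1: Z = 1/(jωC) = -j/(ω·C) = 0 - j7587 Ω
  Z2: Z = 1/(jωC) = -j/(ω·C) = 0 - j360.4 Ω
  Z3: Z = 1/(jωC) = -j/(ω·C) = 0 - j9815 Ω
Step 3 — With the output port shorted to ground, the output series arm Z2 runs from the junction to ground; the shunt arm Z3 also runs from the junction to ground. They appear in parallel: Z3 || Z2 = 0 - j347.6 Ω.
Step 4 — Series with input arm Z1: Z_in = Z1 + (Z3 || Z2) = 0 - j7935 Ω = 7935∠-90.0° Ω.
Step 5 — Power factor: PF = cos(φ) = Re(Z)/|Z| = 0/7935 = 0.
Step 6 — Type: Im(Z) = -7935 ⇒ leading (phase φ = -90.0°).

PF = 0 (leading, φ = -90.0°)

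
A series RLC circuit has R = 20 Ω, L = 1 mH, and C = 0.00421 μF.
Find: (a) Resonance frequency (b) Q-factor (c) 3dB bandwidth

Step 1 — Resonance: ω₀ = 1/√(LC) = 1/√(0.001·4.21e-09) = 4.874e+05 rad/s.
Step 2 — f₀ = ω₀/(2π) = 7.757e+04 Hz.
Step 3 — Series Q: Q = ω₀L/R = 4.874e+05·0.001/20 = 24.37.
Step 4 — Bandwidth: Δω = ω₀/Q = 2e+04 rad/s; BW = Δω/(2π) = 3183 Hz.

(a) f₀ = 7.757e+04 Hz  (b) Q = 24.37  (c) BW = 3183 Hz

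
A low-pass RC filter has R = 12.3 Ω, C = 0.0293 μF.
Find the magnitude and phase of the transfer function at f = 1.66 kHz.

Step 1 — Angular frequency: ω = 2π·1660 = 1.043e+04 rad/s.
Step 2 — Transfer function: H(jω) = 1/(1 + jωRC).
Step 3 — Denominator: 1 + jωRC = 1 + j·1.043e+04·12.3·2.93e-08 = 1 + j0.003759.
Step 4 — H = 1 - j0.003759.
Step 5 — Magnitude: |H| = 1 (-0.0 dB); phase: φ = -0.2°.

|H| = 1 (-0.0 dB), φ = -0.2°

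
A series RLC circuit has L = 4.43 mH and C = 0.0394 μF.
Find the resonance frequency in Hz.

Step 1 — Resonance condition Im(Z)=0 gives ω₀ = 1/√(LC).
Step 2 — ω₀ = 1/√(0.00443·3.94e-08) = 7.569e+04 rad/s.
Step 3 — f₀ = ω₀/(2π) = 1.205e+04 Hz.

f₀ = 1.205e+04 Hz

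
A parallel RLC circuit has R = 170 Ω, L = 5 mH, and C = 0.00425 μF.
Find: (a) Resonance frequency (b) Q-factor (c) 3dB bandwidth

Step 1 — Resonance: ω₀ = 1/√(LC) = 1/√(0.005·4.25e-09) = 2.169e+05 rad/s.
Step 2 — f₀ = ω₀/(2π) = 3.453e+04 Hz.
Step 3 — Parallel Q: Q = R/(ω₀L) = 170/(2.169e+05·0.005) = 0.1567.
Step 4 — Bandwidth: Δω = ω₀/Q = 1.384e+06 rad/s; BW = Δω/(2π) = 2.203e+05 Hz.

(a) f₀ = 3.453e+04 Hz  (b) Q = 0.1567  (c) BW = 2.203e+05 Hz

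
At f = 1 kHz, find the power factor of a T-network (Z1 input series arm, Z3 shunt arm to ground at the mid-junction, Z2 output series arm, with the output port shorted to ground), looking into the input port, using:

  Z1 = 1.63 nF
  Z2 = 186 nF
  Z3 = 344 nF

Step 1 — Angular frequency: ω = 2π·f = 2π·1000 = 6283 rad/s.
Step 2 — Component impedances:
  Z1: Z = 1/(jωC) = -j/(ω·C) = 0 - j9.764e+04 Ω
  Z2: Z = 1/(jωC) = -j/(ω·C) = 0 - j855.7 Ω
  Z3: Z = 1/(jωC) = -j/(ω·C) = 0 - j462.7 Ω
Step 3 — With the output port shorted to ground, the output series arm Z2 runs from the junction to ground; the shunt arm Z3 also runs from the junction to ground. They appear in parallel: Z3 || Z2 = 0 - j300.3 Ω.
Step 4 — Series with input arm Z1: Z_in = Z1 + (Z3 || Z2) = 0 - j9.794e+04 Ω = 9.794e+04∠-90.0° Ω.
Step 5 — Power factor: PF = cos(φ) = Re(Z)/|Z| = 0/9.794e+04 = 0.
Step 6 — Type: Im(Z) = -9.794e+04 ⇒ leading (phase φ = -90.0°).

PF = 0 (leading, φ = -90.0°)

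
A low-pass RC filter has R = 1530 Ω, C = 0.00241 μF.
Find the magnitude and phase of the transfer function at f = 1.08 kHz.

Step 1 — Angular frequency: ω = 2π·1080 = 6786 rad/s.
Step 2 — Transfer function: H(jω) = 1/(1 + jωRC).
Step 3 — Denominator: 1 + jωRC = 1 + j·6786·1530·2.41e-09 = 1 + j0.02502.
Step 4 — H = 0.9994 - j0.02501.
Step 5 — Magnitude: |H| = 0.9997 (-0.0 dB); phase: φ = -1.4°.

|H| = 0.9997 (-0.0 dB), φ = -1.4°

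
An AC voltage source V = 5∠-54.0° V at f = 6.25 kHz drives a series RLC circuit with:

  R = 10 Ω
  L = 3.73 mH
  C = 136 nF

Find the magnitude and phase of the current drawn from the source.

Step 1 — Angular frequency: ω = 2π·f = 2π·6250 = 3.927e+04 rad/s.
Step 2 — Component impedances:
  R: Z = R = 10 Ω
  L: Z = jωL = j·3.927e+04·0.00373 = 0 + j146.5 Ω
  C: Z = 1/(jωC) = -j/(ω·C) = 0 - j187.2 Ω
Step 3 — Series combination: Z_total = R + L + C = 10 - j40.76 Ω = 41.97∠-76.2° Ω.
Step 4 — Source phasor: V = 5∠-54.0° V = 2.939 - j4.045 V.
Step 5 — Ohm's law: I = V / Z_total = (2.939 - j4.045) / (10 - j40.76) = 0.1103 + j0.04504 A.
Step 6 — Convert to polar: |I| = 0.1191 A, ∠I = 22.2°.

I = 0.1191∠22.2° A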